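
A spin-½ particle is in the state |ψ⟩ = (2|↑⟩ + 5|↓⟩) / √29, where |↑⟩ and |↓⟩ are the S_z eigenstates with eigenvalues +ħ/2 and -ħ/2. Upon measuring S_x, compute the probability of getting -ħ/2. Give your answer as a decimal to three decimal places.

|-x⟩ = (|↑⟩ - |↓⟩)/√2, so ⟨-x|ψ⟩ = (-3) / (√2·√29).
P = |-3|² / 58 = 9/58.

0.155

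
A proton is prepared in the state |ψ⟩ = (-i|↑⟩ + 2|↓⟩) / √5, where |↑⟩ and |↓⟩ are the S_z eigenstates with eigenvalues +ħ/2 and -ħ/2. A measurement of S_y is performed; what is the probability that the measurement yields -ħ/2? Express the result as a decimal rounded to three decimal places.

0.100

|-y⟩ = (|↑⟩ - i|↓⟩)/√2, so ⟨-y|ψ⟩ = (i) / (√2·√5).
P = |i|² / 10 = 1/10.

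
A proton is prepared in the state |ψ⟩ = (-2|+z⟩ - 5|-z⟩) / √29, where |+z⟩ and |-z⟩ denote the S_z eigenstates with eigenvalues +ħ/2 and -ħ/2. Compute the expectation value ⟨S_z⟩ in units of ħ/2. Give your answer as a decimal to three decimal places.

-0.724

⟨σ_z⟩ = |a|² - |b|² divided by |a|²+|b|², with a, b the |+z⟩, |-z⟩ amplitudes.
= (4 - 25)/29 = -21/29.
⟨S_z⟩ = (ħ/2)·⟨σ_z⟩.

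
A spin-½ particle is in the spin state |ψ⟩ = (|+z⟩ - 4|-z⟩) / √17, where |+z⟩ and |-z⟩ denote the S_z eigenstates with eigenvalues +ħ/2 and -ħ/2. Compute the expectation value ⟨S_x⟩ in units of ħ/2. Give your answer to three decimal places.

-0.471

⟨σ_x⟩ = 2 Re(a* b)/(|a|²+|b|²) with a = 1, b = -4.
a* b = -4, so ⟨σ_x⟩ = -8/17.
⟨S_x⟩ = (ħ/2)·⟨σ_x⟩.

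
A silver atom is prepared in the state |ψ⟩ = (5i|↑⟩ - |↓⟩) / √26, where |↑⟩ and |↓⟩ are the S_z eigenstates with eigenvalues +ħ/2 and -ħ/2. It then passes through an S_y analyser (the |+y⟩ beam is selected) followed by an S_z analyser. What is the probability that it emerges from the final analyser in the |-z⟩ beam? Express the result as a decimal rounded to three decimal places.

0.346

First analyser (S_y): P(|+y⟩) = |⟨+y|ψ⟩|² = 36/52.
After stage 1 the state is |+y⟩; P(|-z⟩) = |⟨-z|+y⟩|² = 1/2.
Joint probability = 36/52 × 1/2 = 0.346.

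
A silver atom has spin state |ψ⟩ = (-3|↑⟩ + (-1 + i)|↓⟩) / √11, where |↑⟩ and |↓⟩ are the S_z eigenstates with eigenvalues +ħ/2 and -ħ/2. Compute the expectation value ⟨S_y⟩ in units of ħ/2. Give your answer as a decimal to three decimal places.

⟨σ_y⟩ = 2 Im(a* b)/(|a|²+|b|²) with a = -3, b = (-1 + i).
a* b = (3 - 3i), so ⟨σ_y⟩ = -6/11.
⟨S_y⟩ = (ħ/2)·⟨σ_y⟩.

-0.545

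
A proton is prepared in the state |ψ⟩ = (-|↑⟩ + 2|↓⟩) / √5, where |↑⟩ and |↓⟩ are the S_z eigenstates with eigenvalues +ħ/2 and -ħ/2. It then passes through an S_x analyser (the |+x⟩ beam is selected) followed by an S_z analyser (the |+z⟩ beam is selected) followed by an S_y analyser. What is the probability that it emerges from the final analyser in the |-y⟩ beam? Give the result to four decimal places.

0.0250

First analyser (S_x): P(|+x⟩) = |⟨+x|ψ⟩|² = 1/10.
After stage 1 the state is |+x⟩; P(|+z⟩) = |⟨+z|+x⟩|² = 1/2.
After stage 2 the state is |+z⟩; P(|-y⟩) = |⟨-y|+z⟩|² = 1/2.
Joint probability = 1/10 × 1/2 × 1/2 = 0.0250.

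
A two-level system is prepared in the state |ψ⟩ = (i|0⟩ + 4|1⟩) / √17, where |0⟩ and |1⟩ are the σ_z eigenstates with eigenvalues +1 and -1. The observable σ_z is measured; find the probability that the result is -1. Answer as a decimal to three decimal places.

0.941

The -1 outcome corresponds to |1⟩. Its amplitude in |ψ⟩ is 4/√17.
P = |4|² / 17 = 16/17.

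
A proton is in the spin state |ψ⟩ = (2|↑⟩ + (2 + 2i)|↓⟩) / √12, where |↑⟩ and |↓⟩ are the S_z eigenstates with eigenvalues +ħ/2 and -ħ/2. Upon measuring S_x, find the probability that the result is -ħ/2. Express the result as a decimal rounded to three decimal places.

|-x⟩ = (|↑⟩ - |↓⟩)/√2, so ⟨-x|ψ⟩ = (-2i) / (√2·√12).
P = |-2i|² / 24 = 4/24.

0.167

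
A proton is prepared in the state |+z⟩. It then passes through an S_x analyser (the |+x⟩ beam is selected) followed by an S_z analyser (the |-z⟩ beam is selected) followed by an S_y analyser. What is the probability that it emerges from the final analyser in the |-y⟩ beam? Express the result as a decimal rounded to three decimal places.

First analyser (S_x): from |+z⟩, P(|+x⟩) = 1/2.
After stage 1 the state is |+x⟩; P(|-z⟩) = |⟨-z|+x⟩|² = 1/2.
After stage 2 the state is |-z⟩; P(|-y⟩) = |⟨-y|-z⟩|² = 1/2.
Joint probability = 1/2 × 1/2 × 1/2 = 0.125.

0.125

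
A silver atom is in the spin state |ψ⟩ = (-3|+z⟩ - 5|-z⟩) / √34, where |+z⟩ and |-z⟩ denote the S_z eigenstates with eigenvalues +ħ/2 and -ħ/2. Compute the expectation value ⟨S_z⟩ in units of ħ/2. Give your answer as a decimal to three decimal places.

-0.471

⟨σ_z⟩ = |a|² - |b|² divided by |a|²+|b|², with a, b the |+z⟩, |-z⟩ amplitudes.
= (9 - 25)/34 = -16/34.
⟨S_z⟩ = (ħ/2)·⟨σ_z⟩.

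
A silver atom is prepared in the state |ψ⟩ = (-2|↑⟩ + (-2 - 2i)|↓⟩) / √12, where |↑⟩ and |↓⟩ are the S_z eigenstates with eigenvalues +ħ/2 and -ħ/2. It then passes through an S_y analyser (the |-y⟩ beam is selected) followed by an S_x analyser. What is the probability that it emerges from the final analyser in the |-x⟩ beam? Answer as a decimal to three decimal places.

0.083

First analyser (S_y): P(|-y⟩) = |⟨-y|ψ⟩|² = 4/24.
After stage 1 the state is |-y⟩; P(|-x⟩) = |⟨-x|-y⟩|² = 1/2.
Joint probability = 4/24 × 1/2 = 0.083.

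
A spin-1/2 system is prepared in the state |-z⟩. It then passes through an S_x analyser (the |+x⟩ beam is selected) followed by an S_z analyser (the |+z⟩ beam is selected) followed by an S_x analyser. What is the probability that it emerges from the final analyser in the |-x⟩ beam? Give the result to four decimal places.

0.1250

First analyser (S_x): from |-z⟩, P(|+x⟩) = 1/2.
After stage 1 the state is |+x⟩; P(|+z⟩) = |⟨+z|+x⟩|² = 1/2.
After stage 2 the state is |+z⟩; P(|-x⟩) = |⟨-x|+z⟩|² = 1/2.
Joint probability = 1/2 × 1/2 × 1/2 = 0.1250.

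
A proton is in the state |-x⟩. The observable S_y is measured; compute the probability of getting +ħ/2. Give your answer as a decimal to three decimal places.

In the S_z basis, |-x⟩ = (|↑⟩ - |↓⟩)/√2 and |+y⟩ = (|↑⟩ + i|↓⟩)/√2.
|⟨+y|-x⟩|² = 1/2.

0.500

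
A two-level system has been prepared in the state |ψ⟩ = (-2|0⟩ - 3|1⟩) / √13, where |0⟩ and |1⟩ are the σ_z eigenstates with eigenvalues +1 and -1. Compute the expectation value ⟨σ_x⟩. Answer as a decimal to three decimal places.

0.923

⟨σ_x⟩ = 2 Re(a* b)/(|a|²+|b|²) with a = -2, b = -3.
a* b = 6, so ⟨σ_x⟩ = 12/13.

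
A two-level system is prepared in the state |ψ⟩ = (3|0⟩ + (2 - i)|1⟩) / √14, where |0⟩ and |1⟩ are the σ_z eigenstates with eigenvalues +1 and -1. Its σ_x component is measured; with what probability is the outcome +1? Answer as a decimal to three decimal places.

|+x⟩ = (|0⟩ + |1⟩)/√2, so ⟨+x|ψ⟩ = (5 - i) / (√2·√14).
P = |5 - i|² / 28 = 26/28.

0.929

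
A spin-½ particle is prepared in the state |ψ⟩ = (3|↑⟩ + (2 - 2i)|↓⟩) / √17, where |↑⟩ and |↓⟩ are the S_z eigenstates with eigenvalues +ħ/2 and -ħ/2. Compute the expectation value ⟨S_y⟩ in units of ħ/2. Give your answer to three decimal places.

⟨σ_y⟩ = 2 Im(a* b)/(|a|²+|b|²) with a = 3, b = (2 - 2i).
a* b = (6 - 6i), so ⟨σ_y⟩ = -12/17.
⟨S_y⟩ = (ħ/2)·⟨σ_y⟩.

-0.706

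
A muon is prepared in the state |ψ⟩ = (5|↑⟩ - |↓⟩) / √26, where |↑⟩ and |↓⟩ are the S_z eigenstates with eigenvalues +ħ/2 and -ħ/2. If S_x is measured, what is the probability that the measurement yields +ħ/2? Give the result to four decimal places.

|+x⟩ = (|↑⟩ + |↓⟩)/√2, so ⟨+x|ψ⟩ = (4) / (√2·√26).
P = |4|² / 52 = 16/52.

0.3077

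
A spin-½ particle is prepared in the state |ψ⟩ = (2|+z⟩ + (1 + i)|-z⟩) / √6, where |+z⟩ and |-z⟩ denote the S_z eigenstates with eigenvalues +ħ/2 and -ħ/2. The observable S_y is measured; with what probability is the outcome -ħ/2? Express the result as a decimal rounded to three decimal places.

|-y⟩ = (|+z⟩ - i|-z⟩)/√2, so ⟨-y|ψ⟩ = (1 + i) / (√2·√6).
P = |1 + i|² / 12 = 2/12.

0.167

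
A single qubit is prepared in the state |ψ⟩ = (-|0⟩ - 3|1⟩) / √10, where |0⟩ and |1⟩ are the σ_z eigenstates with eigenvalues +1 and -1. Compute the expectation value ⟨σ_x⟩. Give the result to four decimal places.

⟨σ_x⟩ = 2 Re(a* b)/(|a|²+|b|²) with a = -1, b = -3.
a* b = 3, so ⟨σ_x⟩ = 6/10.

0.6000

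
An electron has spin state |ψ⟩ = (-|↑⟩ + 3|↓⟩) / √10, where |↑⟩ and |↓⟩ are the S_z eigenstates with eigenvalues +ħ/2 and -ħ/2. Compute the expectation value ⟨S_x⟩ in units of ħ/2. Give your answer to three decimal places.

⟨σ_x⟩ = 2 Re(a* b)/(|a|²+|b|²) with a = -1, b = 3.
a* b = -3, so ⟨σ_x⟩ = -6/10.
⟨S_x⟩ = (ħ/2)·⟨σ_x⟩.

-0.600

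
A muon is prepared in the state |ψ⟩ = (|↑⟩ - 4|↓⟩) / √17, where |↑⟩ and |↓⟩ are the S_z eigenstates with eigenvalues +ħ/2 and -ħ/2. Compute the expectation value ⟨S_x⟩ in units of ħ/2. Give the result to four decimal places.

⟨σ_x⟩ = 2 Re(a* b)/(|a|²+|b|²) with a = 1, b = -4.
a* b = -4, so ⟨σ_x⟩ = -8/17.
⟨S_x⟩ = (ħ/2)·⟨σ_x⟩.

-0.4706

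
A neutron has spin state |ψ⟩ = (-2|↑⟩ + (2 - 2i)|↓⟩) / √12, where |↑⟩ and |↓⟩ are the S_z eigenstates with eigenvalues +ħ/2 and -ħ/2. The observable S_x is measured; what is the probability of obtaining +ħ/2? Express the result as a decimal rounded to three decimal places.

|+x⟩ = (|↑⟩ + |↓⟩)/√2, so ⟨+x|ψ⟩ = (-2i) / (√2·√12).
P = |-2i|² / 24 = 4/24.

0.167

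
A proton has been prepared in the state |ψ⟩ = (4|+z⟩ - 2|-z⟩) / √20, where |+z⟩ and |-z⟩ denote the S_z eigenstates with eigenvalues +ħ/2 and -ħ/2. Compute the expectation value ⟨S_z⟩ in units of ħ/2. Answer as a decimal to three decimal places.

0.600

⟨σ_z⟩ = |a|² - |b|² divided by |a|²+|b|², with a, b the |+z⟩, |-z⟩ amplitudes.
= (16 - 4)/20 = 12/20.
⟨S_z⟩ = (ħ/2)·⟨σ_z⟩.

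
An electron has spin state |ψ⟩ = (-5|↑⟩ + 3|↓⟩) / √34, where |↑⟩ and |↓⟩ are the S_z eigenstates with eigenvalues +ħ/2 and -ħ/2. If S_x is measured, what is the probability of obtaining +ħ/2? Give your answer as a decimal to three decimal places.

|+x⟩ = (|↑⟩ + |↓⟩)/√2, so ⟨+x|ψ⟩ = (-2) / (√2·√34).
P = |-2|² / 68 = 4/68.

0.059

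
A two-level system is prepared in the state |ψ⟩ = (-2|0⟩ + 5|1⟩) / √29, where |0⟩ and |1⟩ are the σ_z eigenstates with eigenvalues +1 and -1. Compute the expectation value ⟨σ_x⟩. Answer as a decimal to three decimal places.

-0.690

⟨σ_x⟩ = 2 Re(a* b)/(|a|²+|b|²) with a = -2, b = 5.
a* b = -10, so ⟨σ_x⟩ = -20/29.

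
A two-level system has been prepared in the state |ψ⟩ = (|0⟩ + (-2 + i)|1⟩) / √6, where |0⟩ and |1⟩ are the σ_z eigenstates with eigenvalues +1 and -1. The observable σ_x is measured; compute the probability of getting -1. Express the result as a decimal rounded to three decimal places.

|-x⟩ = (|0⟩ - |1⟩)/√2, so ⟨-x|ψ⟩ = (3 - i) / (√2·√6).
P = |3 - i|² / 12 = 10/12.

0.833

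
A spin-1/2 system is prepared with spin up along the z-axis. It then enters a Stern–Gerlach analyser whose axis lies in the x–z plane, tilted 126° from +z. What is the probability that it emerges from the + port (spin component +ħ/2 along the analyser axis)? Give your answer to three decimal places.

0.206

For spin-½, the probability of finding spin-up along an axis at angle θ to the initial spin direction is cos²(θ/2); spin-down is sin²(θ/2).
θ = 126°, so P = cos²(63°) ≈ 0.206.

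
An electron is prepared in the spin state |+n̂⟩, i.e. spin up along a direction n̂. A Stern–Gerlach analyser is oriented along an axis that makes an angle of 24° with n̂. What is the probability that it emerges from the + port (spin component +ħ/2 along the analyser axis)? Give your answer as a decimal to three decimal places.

For spin-½, the probability of finding spin-up along an axis at angle θ to the initial spin direction is cos²(θ/2); spin-down is sin²(θ/2).
θ = 24°, so P = cos²(12°) ≈ 0.957.

0.957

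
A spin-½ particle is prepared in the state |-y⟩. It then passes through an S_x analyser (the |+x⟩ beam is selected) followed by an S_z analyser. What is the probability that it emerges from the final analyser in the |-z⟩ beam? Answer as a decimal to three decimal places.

0.250

First analyser (S_x): from |-y⟩, P(|+x⟩) = 1/2.
After stage 1 the state is |+x⟩; P(|-z⟩) = |⟨-z|+x⟩|² = 1/2.
Joint probability = 1/2 × 1/2 = 0.250.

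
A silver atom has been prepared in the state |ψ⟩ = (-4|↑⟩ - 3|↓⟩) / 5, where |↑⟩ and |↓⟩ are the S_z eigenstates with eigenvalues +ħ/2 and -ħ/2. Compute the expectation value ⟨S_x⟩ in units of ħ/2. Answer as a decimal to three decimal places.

⟨σ_x⟩ = 2 Re(a* b)/(|a|²+|b|²) with a = -4, b = -3.
a* b = 12, so ⟨σ_x⟩ = 24/25.
⟨S_x⟩ = (ħ/2)·⟨σ_x⟩.

0.960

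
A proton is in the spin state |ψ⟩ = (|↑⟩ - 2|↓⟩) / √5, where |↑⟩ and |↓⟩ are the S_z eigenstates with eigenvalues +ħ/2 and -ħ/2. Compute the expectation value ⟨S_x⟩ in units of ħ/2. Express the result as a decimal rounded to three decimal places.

⟨σ_x⟩ = 2 Re(a* b)/(|a|²+|b|²) with a = 1, b = -2.
a* b = -2, so ⟨σ_x⟩ = -4/5.
⟨S_x⟩ = (ħ/2)·⟨σ_x⟩.

-0.800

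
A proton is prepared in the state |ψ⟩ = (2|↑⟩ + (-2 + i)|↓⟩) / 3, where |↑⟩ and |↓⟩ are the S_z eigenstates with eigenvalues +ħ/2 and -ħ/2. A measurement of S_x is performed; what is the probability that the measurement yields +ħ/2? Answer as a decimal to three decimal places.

|+x⟩ = (|↑⟩ + |↓⟩)/√2, so ⟨+x|ψ⟩ = (i) / (√2·3).
P = |i|² / 18 = 1/18.

0.056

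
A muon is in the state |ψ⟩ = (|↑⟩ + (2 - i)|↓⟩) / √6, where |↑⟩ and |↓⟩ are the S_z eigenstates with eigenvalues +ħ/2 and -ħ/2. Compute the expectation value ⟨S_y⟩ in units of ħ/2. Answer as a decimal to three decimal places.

-0.333

⟨σ_y⟩ = 2 Im(a* b)/(|a|²+|b|²) with a = 1, b = (2 - i).
a* b = (2 - i), so ⟨σ_y⟩ = -2/6.
⟨S_y⟩ = (ħ/2)·⟨σ_y⟩.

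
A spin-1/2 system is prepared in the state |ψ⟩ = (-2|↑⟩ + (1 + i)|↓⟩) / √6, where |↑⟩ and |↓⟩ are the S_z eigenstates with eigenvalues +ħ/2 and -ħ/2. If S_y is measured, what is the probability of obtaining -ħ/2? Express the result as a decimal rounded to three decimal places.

|-y⟩ = (|↑⟩ - i|↓⟩)/√2, so ⟨-y|ψ⟩ = (-3 + i) / (√2·√6).
P = |-3 + i|² / 12 = 10/12.

0.833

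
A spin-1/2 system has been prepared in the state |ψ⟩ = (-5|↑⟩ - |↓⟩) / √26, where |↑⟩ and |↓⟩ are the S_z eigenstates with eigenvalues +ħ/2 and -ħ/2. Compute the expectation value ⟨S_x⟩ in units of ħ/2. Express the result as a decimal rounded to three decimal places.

0.385

⟨σ_x⟩ = 2 Re(a* b)/(|a|²+|b|²) with a = -5, b = -1.
a* b = 5, so ⟨σ_x⟩ = 10/26.
⟨S_x⟩ = (ħ/2)·⟨σ_x⟩.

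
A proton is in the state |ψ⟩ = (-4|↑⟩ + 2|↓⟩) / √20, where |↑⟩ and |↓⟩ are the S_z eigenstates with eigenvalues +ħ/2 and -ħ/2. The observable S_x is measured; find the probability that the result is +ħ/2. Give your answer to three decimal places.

0.100

|+x⟩ = (|↑⟩ + |↓⟩)/√2, so ⟨+x|ψ⟩ = (-2) / (√2·√20).
P = |-2|² / 40 = 4/40.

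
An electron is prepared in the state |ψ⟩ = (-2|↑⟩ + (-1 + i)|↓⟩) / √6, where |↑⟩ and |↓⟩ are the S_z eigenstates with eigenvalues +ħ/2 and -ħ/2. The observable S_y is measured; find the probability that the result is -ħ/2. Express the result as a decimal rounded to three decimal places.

|-y⟩ = (|↑⟩ - i|↓⟩)/√2, so ⟨-y|ψ⟩ = (-3 - i) / (√2·√6).
P = |-3 - i|² / 12 = 10/12.

0.833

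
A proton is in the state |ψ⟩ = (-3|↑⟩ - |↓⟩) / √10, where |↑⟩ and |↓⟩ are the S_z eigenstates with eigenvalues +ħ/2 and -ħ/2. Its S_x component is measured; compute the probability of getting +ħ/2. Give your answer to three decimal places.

|+x⟩ = (|↑⟩ + |↓⟩)/√2, so ⟨+x|ψ⟩ = (-4) / (√2·√10).
P = |-4|² / 20 = 16/20.

0.800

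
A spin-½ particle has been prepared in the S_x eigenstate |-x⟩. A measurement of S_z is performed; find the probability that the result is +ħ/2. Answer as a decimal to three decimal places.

In the S_z basis, |-x⟩ = (|+z⟩ - |-z⟩)/√2 and |+z⟩ = |+z⟩.
|⟨+z|-x⟩|² = 1/2.

0.500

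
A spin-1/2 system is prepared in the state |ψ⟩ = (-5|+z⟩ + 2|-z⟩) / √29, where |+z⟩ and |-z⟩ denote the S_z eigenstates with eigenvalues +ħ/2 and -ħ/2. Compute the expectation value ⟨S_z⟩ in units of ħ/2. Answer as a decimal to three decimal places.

⟨σ_z⟩ = |a|² - |b|² divided by |a|²+|b|², with a, b the |+z⟩, |-z⟩ amplitudes.
= (25 - 4)/29 = 21/29.
⟨S_z⟩ = (ħ/2)·⟨σ_z⟩.

0.724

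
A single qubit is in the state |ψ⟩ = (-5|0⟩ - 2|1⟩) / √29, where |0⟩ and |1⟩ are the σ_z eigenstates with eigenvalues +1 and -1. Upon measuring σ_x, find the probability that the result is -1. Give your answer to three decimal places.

0.155

|-x⟩ = (|0⟩ - |1⟩)/√2, so ⟨-x|ψ⟩ = (-3) / (√2·√29).
P = |-3|² / 58 = 9/58.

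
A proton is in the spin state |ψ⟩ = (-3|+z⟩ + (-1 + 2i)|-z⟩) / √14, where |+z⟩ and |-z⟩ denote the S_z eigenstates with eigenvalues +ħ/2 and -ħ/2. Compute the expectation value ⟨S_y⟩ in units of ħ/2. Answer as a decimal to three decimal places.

⟨σ_y⟩ = 2 Im(a* b)/(|a|²+|b|²) with a = -3, b = (-1 + 2i).
a* b = (3 - 6i), so ⟨σ_y⟩ = -12/14.
⟨S_y⟩ = (ħ/2)·⟨σ_y⟩.

-0.857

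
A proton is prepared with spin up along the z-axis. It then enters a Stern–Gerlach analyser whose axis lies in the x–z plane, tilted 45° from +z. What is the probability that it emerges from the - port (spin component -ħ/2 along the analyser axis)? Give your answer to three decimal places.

For spin-½, the probability of finding spin-up along an axis at angle θ to the initial spin direction is cos²(θ/2); spin-down is sin²(θ/2).
θ = 45°, so P = sin²(22.5°) ≈ 0.146.

0.146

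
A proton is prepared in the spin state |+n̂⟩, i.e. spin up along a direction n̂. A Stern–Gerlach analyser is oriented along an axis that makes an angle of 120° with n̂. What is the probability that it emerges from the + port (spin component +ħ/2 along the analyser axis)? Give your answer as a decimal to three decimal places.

0.250

For spin-½, the probability of finding spin-up along an axis at angle θ to the initial spin direction is cos²(θ/2); spin-down is sin²(θ/2).
θ = 120°, so P = cos²(60°) ≈ 0.250.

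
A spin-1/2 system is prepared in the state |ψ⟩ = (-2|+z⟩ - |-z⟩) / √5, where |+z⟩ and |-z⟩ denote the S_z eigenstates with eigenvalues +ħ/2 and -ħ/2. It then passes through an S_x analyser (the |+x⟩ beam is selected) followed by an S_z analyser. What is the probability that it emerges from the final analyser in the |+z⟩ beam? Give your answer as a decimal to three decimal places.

First analyser (S_x): P(|+x⟩) = |⟨+x|ψ⟩|² = 9/10.
After stage 1 the state is |+x⟩; P(|+z⟩) = |⟨+z|+x⟩|² = 1/2.
Joint probability = 9/10 × 1/2 = 0.450.

0.450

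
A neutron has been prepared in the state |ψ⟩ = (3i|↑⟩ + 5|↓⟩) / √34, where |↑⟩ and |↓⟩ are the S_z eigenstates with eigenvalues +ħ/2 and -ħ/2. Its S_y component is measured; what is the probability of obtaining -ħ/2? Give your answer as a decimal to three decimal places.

|-y⟩ = (|↑⟩ - i|↓⟩)/√2, so ⟨-y|ψ⟩ = (8i) / (√2·√34).
P = |8i|² / 68 = 64/68.

0.941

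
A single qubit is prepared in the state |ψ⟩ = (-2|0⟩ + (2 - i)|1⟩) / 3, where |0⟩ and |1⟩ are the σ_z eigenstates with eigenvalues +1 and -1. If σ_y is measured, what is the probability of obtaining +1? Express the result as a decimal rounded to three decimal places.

|+y⟩ = (|0⟩ + i|1⟩)/√2, so ⟨+y|ψ⟩ = (-3 - 2i) / (√2·3).
P = |-3 - 2i|² / 18 = 13/18.

0.722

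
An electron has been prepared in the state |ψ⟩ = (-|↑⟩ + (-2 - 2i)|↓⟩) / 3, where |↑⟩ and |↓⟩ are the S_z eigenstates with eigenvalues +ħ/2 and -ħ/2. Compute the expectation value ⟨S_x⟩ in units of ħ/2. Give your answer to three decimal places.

0.444

⟨σ_x⟩ = 2 Re(a* b)/(|a|²+|b|²) with a = -1, b = (-2 - 2i).
a* b = (2 + 2i), so ⟨σ_x⟩ = 4/9.
⟨S_x⟩ = (ħ/2)·⟨σ_x⟩.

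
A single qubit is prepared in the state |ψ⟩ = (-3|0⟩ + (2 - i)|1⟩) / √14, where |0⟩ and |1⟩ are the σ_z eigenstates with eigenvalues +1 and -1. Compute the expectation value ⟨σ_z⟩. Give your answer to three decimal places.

0.286

⟨σ_z⟩ = |a|² - |b|² divided by |a|²+|b|², with a, b the |0⟩, |1⟩ amplitudes.
= (9 - 5)/14 = 4/14.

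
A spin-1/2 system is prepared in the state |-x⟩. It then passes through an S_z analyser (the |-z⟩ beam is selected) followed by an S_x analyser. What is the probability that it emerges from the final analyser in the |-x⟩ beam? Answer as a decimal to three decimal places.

First analyser (S_z): from |-x⟩, P(|-z⟩) = 1/2.
After stage 1 the state is |-z⟩; P(|-x⟩) = |⟨-x|-z⟩|² = 1/2.
Joint probability = 1/2 × 1/2 = 0.250.

0.250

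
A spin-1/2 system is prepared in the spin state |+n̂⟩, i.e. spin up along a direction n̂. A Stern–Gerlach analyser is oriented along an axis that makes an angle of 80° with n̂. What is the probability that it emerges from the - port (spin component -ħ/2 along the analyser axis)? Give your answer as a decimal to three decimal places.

0.413

For spin-½, the probability of finding spin-up along an axis at angle θ to the initial spin direction is cos²(θ/2); spin-down is sin²(θ/2).
θ = 80°, so P = sin²(40°) ≈ 0.413.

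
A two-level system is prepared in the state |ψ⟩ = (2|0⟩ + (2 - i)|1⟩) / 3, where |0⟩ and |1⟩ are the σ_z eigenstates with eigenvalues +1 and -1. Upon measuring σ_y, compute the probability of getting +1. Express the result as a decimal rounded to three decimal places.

|+y⟩ = (|0⟩ + i|1⟩)/√2, so ⟨+y|ψ⟩ = (1 - 2i) / (√2·3).
P = |1 - 2i|² / 18 = 5/18.

0.278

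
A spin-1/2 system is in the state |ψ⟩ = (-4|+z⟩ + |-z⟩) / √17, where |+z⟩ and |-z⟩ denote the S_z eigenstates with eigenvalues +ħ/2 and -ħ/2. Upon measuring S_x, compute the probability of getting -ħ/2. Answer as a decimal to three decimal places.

|-x⟩ = (|+z⟩ - |-z⟩)/√2, so ⟨-x|ψ⟩ = (-5) / (√2·√17).
P = |-5|² / 34 = 25/34.

0.735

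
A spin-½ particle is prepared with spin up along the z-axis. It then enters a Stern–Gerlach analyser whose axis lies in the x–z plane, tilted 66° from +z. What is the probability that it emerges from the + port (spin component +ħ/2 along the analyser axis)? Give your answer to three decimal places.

0.703

For spin-½, the probability of finding spin-up along an axis at angle θ to the initial spin direction is cos²(θ/2); spin-down is sin²(θ/2).
θ = 66°, so P = cos²(33°) ≈ 0.703.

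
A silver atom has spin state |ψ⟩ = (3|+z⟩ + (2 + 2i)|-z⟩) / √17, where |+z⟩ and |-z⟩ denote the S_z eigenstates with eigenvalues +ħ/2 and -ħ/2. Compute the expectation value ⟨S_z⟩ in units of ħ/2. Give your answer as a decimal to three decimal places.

0.059

⟨σ_z⟩ = |a|² - |b|² divided by |a|²+|b|², with a, b the |+z⟩, |-z⟩ amplitudes.
= (9 - 8)/17 = 1/17.
⟨S_z⟩ = (ħ/2)·⟨σ_z⟩.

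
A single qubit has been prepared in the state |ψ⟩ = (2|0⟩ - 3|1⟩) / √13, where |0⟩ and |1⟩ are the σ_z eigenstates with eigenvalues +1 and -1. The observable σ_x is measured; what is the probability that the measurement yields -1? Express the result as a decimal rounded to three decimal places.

|-x⟩ = (|0⟩ - |1⟩)/√2, so ⟨-x|ψ⟩ = (5) / (√2·√13).
P = |5|² / 26 = 25/26.

0.962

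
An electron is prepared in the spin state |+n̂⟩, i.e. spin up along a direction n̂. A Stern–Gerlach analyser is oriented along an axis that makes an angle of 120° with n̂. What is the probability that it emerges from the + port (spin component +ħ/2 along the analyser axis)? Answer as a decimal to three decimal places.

0.250

For spin-½, the probability of finding spin-up along an axis at angle θ to the initial spin direction is cos²(θ/2); spin-down is sin²(θ/2).
θ = 120°, so P = cos²(60°) ≈ 0.250.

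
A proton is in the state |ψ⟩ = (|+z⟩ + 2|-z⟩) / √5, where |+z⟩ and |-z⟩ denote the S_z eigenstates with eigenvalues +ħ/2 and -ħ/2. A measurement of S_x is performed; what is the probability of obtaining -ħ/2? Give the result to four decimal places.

0.1000

|-x⟩ = (|+z⟩ - |-z⟩)/√2, so ⟨-x|ψ⟩ = (-1) / (√2·√5).
P = |-1|² / 10 = 1/10.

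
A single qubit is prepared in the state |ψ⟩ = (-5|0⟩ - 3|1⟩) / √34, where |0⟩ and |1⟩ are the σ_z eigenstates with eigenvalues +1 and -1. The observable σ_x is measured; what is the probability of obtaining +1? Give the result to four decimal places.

|+x⟩ = (|0⟩ + |1⟩)/√2, so ⟨+x|ψ⟩ = (-8) / (√2·√34).
P = |-8|² / 68 = 64/68.

0.9412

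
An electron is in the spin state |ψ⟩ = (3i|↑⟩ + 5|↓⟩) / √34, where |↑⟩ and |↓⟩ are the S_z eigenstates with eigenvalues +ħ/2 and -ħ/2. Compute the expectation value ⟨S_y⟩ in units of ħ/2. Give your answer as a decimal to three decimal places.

⟨σ_y⟩ = 2 Im(a* b)/(|a|²+|b|²) with a = 3i, b = 5.
a* b = -15i, so ⟨σ_y⟩ = -30/34.
⟨S_y⟩ = (ħ/2)·⟨σ_y⟩.

-0.882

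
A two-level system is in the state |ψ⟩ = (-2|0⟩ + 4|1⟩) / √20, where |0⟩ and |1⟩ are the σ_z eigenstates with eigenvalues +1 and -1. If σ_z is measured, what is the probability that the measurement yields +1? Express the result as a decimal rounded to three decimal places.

0.200

The +1 outcome corresponds to |0⟩. Its amplitude in |ψ⟩ is -2/√20.
P = |-2|² / 20 = 4/20.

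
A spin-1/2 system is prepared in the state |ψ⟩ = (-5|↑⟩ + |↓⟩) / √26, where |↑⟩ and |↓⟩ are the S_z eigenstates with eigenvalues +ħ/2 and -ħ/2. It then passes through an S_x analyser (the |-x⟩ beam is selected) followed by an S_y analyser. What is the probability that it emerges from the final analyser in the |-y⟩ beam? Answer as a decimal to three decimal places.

First analyser (S_x): P(|-x⟩) = |⟨-x|ψ⟩|² = 36/52.
After stage 1 the state is |-x⟩; P(|-y⟩) = |⟨-y|-x⟩|² = 1/2.
Joint probability = 36/52 × 1/2 = 0.346.

0.346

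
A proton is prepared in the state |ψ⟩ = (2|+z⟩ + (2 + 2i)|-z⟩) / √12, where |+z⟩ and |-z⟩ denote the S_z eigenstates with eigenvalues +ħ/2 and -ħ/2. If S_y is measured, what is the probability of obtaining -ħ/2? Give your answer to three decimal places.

0.167

|-y⟩ = (|+z⟩ - i|-z⟩)/√2, so ⟨-y|ψ⟩ = (2i) / (√2·√12).
P = |2i|² / 24 = 4/24.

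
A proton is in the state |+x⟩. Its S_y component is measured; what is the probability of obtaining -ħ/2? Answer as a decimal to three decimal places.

0.500

In the S_z basis, |+x⟩ = (|+z⟩ + |-z⟩)/√2 and |-y⟩ = (|+z⟩ - i|-z⟩)/√2.
|⟨-y|+x⟩|² = 1/2.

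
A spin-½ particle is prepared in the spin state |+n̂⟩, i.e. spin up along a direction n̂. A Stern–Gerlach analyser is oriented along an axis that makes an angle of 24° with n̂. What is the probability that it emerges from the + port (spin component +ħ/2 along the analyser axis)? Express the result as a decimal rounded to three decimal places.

For spin-½, the probability of finding spin-up along an axis at angle θ to the initial spin direction is cos²(θ/2); spin-down is sin²(θ/2).
θ = 24°, so P = cos²(12°) ≈ 0.957.

0.957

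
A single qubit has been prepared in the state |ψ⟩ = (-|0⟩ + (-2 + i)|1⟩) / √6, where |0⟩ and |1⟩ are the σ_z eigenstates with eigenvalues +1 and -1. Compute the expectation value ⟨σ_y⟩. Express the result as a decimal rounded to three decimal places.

⟨σ_y⟩ = 2 Im(a* b)/(|a|²+|b|²) with a = -1, b = (-2 + i).
a* b = (2 - i), so ⟨σ_y⟩ = -2/6.

-0.333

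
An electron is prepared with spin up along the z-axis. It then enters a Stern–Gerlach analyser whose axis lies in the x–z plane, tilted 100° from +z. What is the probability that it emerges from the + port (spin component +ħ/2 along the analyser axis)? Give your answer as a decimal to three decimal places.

For spin-½, the probability of finding spin-up along an axis at angle θ to the initial spin direction is cos²(θ/2); spin-down is sin²(θ/2).
θ = 100°, so P = cos²(50°) ≈ 0.413.

0.413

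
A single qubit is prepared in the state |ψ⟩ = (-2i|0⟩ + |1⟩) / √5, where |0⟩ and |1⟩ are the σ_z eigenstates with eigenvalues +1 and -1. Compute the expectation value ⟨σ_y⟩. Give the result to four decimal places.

0.8000

⟨σ_y⟩ = 2 Im(a* b)/(|a|²+|b|²) with a = -2i, b = 1.
a* b = 2i, so ⟨σ_y⟩ = 4/5.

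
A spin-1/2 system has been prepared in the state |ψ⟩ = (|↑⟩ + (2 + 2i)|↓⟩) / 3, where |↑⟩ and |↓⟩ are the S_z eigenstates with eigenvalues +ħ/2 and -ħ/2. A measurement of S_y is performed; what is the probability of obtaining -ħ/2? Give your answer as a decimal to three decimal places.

0.278

|-y⟩ = (|↑⟩ - i|↓⟩)/√2, so ⟨-y|ψ⟩ = (-1 + 2i) / (√2·3).
P = |-1 + 2i|² / 18 = 5/18.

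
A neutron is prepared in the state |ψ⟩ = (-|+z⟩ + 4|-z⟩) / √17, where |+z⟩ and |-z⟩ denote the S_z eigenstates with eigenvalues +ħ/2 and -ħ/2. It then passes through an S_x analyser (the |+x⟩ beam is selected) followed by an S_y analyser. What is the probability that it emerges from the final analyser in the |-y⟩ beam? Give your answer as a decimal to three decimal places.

0.132

First analyser (S_x): P(|+x⟩) = |⟨+x|ψ⟩|² = 9/34.
After stage 1 the state is |+x⟩; P(|-y⟩) = |⟨-y|+x⟩|² = 1/2.
Joint probability = 9/34 × 1/2 = 0.132.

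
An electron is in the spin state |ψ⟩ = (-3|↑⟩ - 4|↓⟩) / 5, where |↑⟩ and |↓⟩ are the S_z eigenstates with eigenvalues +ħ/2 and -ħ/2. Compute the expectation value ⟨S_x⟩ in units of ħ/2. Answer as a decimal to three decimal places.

⟨σ_x⟩ = 2 Re(a* b)/(|a|²+|b|²) with a = -3, b = -4.
a* b = 12, so ⟨σ_x⟩ = 24/25.
⟨S_x⟩ = (ħ/2)·⟨σ_x⟩.

0.960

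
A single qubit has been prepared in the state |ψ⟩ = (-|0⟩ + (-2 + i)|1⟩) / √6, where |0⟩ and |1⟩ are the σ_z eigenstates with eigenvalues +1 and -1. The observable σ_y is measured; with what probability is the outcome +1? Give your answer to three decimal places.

0.333

|+y⟩ = (|0⟩ + i|1⟩)/√2, so ⟨+y|ψ⟩ = (2i) / (√2·√6).
P = |2i|² / 12 = 4/12.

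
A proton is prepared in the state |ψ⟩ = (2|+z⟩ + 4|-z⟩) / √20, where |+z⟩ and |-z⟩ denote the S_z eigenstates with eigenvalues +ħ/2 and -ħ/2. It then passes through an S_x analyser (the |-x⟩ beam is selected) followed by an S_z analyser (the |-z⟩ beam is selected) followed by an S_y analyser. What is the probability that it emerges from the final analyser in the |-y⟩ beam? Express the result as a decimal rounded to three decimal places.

0.025

First analyser (S_x): P(|-x⟩) = |⟨-x|ψ⟩|² = 4/40.
After stage 1 the state is |-x⟩; P(|-z⟩) = |⟨-z|-x⟩|² = 1/2.
After stage 2 the state is |-z⟩; P(|-y⟩) = |⟨-y|-z⟩|² = 1/2.
Joint probability = 4/40 × 1/2 × 1/2 = 0.025.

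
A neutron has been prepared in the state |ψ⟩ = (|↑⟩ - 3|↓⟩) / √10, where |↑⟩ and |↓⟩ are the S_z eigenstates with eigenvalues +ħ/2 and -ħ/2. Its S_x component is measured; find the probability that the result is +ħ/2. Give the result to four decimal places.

0.2000

|+x⟩ = (|↑⟩ + |↓⟩)/√2, so ⟨+x|ψ⟩ = (-2) / (√2·√10).
P = |-2|² / 20 = 4/20.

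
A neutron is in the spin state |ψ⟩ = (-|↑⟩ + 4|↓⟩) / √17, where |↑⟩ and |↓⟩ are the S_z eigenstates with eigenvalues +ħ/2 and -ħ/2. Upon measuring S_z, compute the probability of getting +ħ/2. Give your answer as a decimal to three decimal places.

The +ħ/2 outcome corresponds to |↑⟩. Its amplitude in |ψ⟩ is -1/√17.
P = |-1|² / 17 = 1/17.

0.059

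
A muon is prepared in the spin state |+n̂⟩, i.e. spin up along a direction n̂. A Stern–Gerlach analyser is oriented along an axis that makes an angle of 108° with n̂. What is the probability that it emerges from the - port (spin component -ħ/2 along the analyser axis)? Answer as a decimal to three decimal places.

For spin-½, the probability of finding spin-up along an axis at angle θ to the initial spin direction is cos²(θ/2); spin-down is sin²(θ/2).
θ = 108°, so P = sin²(54°) ≈ 0.655.

0.655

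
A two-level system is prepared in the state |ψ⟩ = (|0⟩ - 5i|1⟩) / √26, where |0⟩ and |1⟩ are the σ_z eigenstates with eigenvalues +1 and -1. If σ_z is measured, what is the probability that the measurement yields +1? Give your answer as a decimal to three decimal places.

0.038

The +1 outcome corresponds to |0⟩. Its amplitude in |ψ⟩ is 1/√26.
P = |1|² / 26 = 1/26.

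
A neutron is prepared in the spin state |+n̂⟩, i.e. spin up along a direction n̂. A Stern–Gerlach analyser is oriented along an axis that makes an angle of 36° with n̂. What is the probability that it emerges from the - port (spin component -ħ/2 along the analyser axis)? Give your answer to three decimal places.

0.095

For spin-½, the probability of finding spin-up along an axis at angle θ to the initial spin direction is cos²(θ/2); spin-down is sin²(θ/2).
θ = 36°, so P = sin²(18°) ≈ 0.095.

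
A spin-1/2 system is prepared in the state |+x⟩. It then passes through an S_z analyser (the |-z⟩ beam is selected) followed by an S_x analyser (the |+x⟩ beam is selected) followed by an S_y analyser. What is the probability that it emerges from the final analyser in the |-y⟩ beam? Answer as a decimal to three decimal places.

0.125

First analyser (S_z): from |+x⟩, P(|-z⟩) = 1/2.
After stage 1 the state is |-z⟩; P(|+x⟩) = |⟨+x|-z⟩|² = 1/2.
After stage 2 the state is |+x⟩; P(|-y⟩) = |⟨-y|+x⟩|² = 1/2.
Joint probability = 1/2 × 1/2 × 1/2 = 0.125.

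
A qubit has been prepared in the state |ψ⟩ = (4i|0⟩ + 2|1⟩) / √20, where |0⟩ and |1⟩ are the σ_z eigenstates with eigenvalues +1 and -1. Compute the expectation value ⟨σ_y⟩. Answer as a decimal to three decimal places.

⟨σ_y⟩ = 2 Im(a* b)/(|a|²+|b|²) with a = 4i, b = 2.
a* b = -8i, so ⟨σ_y⟩ = -16/20.

-0.800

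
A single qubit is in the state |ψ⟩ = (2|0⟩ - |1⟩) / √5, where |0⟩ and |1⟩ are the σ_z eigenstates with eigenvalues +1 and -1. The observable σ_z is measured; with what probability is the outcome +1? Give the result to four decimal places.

The +1 outcome corresponds to |0⟩. Its amplitude in |ψ⟩ is 2/√5.
P = |2|² / 5 = 4/5.

0.8000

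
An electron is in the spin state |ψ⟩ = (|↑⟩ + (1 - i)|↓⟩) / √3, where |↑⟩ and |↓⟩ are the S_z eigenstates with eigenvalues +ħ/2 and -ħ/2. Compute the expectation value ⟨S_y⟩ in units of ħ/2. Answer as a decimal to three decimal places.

-0.667

⟨σ_y⟩ = 2 Im(a* b)/(|a|²+|b|²) with a = 1, b = (1 - i).
a* b = (1 - i), so ⟨σ_y⟩ = -2/3.
⟨S_y⟩ = (ħ/2)·⟨σ_y⟩.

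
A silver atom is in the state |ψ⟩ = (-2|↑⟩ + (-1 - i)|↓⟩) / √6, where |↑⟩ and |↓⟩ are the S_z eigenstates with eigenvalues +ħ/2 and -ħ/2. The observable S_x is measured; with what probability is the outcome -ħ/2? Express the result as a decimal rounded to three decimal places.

0.167

|-x⟩ = (|↑⟩ - |↓⟩)/√2, so ⟨-x|ψ⟩ = (-1 + i) / (√2·√6).
P = |-1 + i|² / 12 = 2/12.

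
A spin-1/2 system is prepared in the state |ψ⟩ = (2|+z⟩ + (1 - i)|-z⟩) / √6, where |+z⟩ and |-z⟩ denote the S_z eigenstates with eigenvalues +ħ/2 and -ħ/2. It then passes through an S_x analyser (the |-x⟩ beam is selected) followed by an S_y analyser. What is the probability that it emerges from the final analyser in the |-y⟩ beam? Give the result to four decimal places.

0.0833

First analyser (S_x): P(|-x⟩) = |⟨-x|ψ⟩|² = 2/12.
After stage 1 the state is |-x⟩; P(|-y⟩) = |⟨-y|-x⟩|² = 1/2.
Joint probability = 2/12 × 1/2 = 0.0833.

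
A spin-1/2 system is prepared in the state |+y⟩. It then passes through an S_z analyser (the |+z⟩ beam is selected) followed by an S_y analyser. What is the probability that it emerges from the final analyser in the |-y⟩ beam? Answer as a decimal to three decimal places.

First analyser (S_z): from |+y⟩, P(|+z⟩) = 1/2.
After stage 1 the state is |+z⟩; P(|-y⟩) = |⟨-y|+z⟩|² = 1/2.
Joint probability = 1/2 × 1/2 = 0.250.

0.250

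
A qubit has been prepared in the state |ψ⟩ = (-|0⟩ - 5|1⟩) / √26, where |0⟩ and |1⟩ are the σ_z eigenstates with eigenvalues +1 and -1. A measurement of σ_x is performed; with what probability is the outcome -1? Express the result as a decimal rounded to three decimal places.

0.308

|-x⟩ = (|0⟩ - |1⟩)/√2, so ⟨-x|ψ⟩ = (4) / (√2·√26).
P = |4|² / 52 = 16/52.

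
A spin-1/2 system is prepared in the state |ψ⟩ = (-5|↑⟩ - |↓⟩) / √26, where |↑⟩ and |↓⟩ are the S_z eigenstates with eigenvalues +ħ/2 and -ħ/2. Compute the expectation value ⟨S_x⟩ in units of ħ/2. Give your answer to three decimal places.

⟨σ_x⟩ = 2 Re(a* b)/(|a|²+|b|²) with a = -5, b = -1.
a* b = 5, so ⟨σ_x⟩ = 10/26.
⟨S_x⟩ = (ħ/2)·⟨σ_x⟩.

0.385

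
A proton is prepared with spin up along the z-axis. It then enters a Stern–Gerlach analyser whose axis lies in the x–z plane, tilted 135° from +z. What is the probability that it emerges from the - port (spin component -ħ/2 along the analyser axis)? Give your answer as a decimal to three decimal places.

0.854

For spin-½, the probability of finding spin-up along an axis at angle θ to the initial spin direction is cos²(θ/2); spin-down is sin²(θ/2).
θ = 135°, so P = sin²(67.5°) ≈ 0.854.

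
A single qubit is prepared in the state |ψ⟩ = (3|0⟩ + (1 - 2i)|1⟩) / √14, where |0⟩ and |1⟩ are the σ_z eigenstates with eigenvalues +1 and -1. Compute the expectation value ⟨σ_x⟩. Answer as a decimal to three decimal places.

⟨σ_x⟩ = 2 Re(a* b)/(|a|²+|b|²) with a = 3, b = (1 - 2i).
a* b = (3 - 6i), so ⟨σ_x⟩ = 6/14.

0.429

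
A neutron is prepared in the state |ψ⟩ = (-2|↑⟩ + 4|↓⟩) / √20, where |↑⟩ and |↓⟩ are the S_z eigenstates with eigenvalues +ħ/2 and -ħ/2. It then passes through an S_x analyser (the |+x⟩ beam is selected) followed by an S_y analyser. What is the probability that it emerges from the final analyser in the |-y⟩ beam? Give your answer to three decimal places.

First analyser (S_x): P(|+x⟩) = |⟨+x|ψ⟩|² = 4/40.
After stage 1 the state is |+x⟩; P(|-y⟩) = |⟨-y|+x⟩|² = 1/2.
Joint probability = 4/40 × 1/2 = 0.050.

0.050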